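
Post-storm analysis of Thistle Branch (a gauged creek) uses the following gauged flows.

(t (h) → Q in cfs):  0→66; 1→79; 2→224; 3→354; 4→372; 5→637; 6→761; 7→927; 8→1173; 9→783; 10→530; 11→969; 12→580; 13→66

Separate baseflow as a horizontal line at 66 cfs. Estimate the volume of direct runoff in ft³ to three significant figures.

Direct-runoff ordinates (Q − Q_b): 0.0, 13.0, 158.0, 288.0, 306.0, 571.0, 695.0, 861.0, 1107.0, 717.0, 464.0, 903.0, 514.0, 0.0 cfs.
ΣQ_DR = 6597 cfs.
With Δt = 1 h = 3600 s, V = ΣQ_DR · Δt = 6597 × 3600 = 2.37 × 10^7 ft³.

V ≈ 2.37 × 10^7 ft³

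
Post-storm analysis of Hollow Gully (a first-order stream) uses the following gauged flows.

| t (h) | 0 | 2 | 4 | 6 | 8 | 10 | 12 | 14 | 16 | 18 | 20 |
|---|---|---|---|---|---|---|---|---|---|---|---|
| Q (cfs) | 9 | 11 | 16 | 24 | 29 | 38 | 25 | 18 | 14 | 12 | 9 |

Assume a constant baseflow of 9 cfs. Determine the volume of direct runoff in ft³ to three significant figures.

V ≈ 7.63 × 10^5 ft³

Direct-runoff ordinates (Q − Q_b): 0.0, 2.0, 7.0, 15.0, 20.0, 29.0, 16.0, 9.0, 5.0, 3.0, 0.0 cfs.
ΣQ_DR = 106.0 cfs.
With Δt = 2 h = 7200 s, V = ΣQ_DR · Δt = 106.0 × 7200 = 7.63 × 10^5 ft³.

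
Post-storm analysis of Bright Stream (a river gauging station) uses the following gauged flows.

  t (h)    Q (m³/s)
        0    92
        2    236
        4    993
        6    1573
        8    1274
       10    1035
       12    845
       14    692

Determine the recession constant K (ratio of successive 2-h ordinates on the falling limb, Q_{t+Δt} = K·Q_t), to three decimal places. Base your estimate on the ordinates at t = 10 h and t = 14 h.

K ≈ 0.818

Using the recession-limb readings at t = 10 h and t = 14 h: Q falls from 1035 to 692 m³/s over 2 intervals.
K = (Q₂/Q₁)^(1/2) = (692/1035)^(1/2) = 0.818.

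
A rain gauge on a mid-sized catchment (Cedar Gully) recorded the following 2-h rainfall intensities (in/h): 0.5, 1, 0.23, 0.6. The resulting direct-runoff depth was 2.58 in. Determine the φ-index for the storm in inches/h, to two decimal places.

Only the 3 blocks with intensity above φ contribute runoff: 0.5, 1, 0.6 in/h.
Σ(I−φ)·Δt = d  ⇒  (0.5+1+0.6 − 3φ)·2 = 2.58
φ = (2.100 − 2.58/2) / 3 = 0.27 in/h.

φ ≈ 0.27 in/h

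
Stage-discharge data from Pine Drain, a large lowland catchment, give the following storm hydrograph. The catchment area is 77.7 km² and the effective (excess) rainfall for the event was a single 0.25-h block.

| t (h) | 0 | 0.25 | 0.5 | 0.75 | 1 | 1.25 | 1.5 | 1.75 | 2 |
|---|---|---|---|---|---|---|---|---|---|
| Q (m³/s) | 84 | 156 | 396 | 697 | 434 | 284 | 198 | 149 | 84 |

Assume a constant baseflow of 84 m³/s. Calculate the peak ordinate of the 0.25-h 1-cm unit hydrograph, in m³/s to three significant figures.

U_p ≈ 307 m³/s

Direct runoff: 0.0, 72.0, 312.0, 613.0, 350.0, 200.0, 114.0, 65.0, 0.0 m³/s; ΣQ_DR = 1726 m³/s, peak = 613.0 m³/s.
Runoff depth d = ΣQ_DR·Δt / A = 1726 × 900 / (77.7 km²) = 19.99 mm.
The 1-cm UH is the DRH scaled by (10 mm)/d, so U_p = 613.0 × 10/19.99 = 307 m³/s.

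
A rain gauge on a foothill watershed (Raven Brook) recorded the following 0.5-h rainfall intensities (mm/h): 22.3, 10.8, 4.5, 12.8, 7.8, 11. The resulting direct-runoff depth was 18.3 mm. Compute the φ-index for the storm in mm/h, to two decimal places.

Only the 5 blocks with intensity above φ contribute runoff: 22.3, 10.8, 12.8, 7.8, 11 mm/h.
Σ(I−φ)·Δt = d  ⇒  (22.3+10.8+12.8+7.8+11 − 5φ)·0.5 = 18.3
φ = (64.70 − 18.3/0.5) / 5 = 5.62 mm/h.

φ ≈ 5.62 mm/h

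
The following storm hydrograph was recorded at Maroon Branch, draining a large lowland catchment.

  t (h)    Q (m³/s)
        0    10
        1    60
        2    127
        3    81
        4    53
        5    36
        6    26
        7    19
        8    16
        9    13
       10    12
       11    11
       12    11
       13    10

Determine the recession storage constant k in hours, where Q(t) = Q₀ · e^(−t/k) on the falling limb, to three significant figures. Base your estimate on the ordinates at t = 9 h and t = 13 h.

On the falling limb, Q drops from 13 to 10 m³/s between t = 9 h and t = 13 h (Δt = 4 h).
k = −Δt / ln(Q₂/Q₁) = −4 / ln(10/13) = 15.2 h.

k ≈ 15.2 h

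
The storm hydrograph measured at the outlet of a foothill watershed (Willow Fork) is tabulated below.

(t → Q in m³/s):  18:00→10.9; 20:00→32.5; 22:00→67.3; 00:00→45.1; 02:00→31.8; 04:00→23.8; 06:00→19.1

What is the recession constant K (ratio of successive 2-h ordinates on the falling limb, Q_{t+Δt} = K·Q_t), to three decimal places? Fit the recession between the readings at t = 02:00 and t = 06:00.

K ≈ 0.775

Using the recession-limb readings at t = 02:00 and t = 06:00: Q falls from 31.8 to 19.1 m³/s over 2 intervals.
K = (Q₂/Q₁)^(1/2) = (19.1/31.8)^(1/2) = 0.775.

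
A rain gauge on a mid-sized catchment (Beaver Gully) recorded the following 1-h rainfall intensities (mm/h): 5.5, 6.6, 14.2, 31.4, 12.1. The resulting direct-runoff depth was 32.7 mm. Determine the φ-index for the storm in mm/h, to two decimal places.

Only the 3 blocks with intensity above φ contribute runoff: 14.2, 31.4, 12.1 mm/h.
Σ(I−φ)·Δt = d  ⇒  (14.2+31.4+12.1 − 3φ)·1 = 32.7
φ = (57.70 − 32.7/1) / 3 = 8.33 mm/h.

φ ≈ 8.33 mm/h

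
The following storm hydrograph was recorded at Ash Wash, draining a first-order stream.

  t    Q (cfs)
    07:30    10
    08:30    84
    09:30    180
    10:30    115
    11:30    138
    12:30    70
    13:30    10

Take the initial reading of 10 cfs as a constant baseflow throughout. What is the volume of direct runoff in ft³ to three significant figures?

Direct-runoff ordinates (Q − Q_b): 0.0, 74.0, 170.0, 105.0, 128.0, 60.0, 0.0 cfs.
ΣQ_DR = 537.0 cfs.
With Δt = 1 h = 3600 s, V = ΣQ_DR · Δt = 537.0 × 3600 = 1.93 × 10^6 ft³.

V ≈ 1.93 × 10^6 ft³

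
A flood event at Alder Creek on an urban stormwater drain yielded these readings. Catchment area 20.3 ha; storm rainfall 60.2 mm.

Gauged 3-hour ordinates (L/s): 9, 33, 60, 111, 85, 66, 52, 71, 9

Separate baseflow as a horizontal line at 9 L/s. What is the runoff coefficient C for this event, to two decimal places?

ΣQ_DR = 415.0 L/s; V = ΣQ_DR·Δt = 4.482 × 10^6 L.
Runoff depth d = V / A = 22.08 mm.
C = d / P = 22.08 / 60.2 = 0.37.

C ≈ 0.37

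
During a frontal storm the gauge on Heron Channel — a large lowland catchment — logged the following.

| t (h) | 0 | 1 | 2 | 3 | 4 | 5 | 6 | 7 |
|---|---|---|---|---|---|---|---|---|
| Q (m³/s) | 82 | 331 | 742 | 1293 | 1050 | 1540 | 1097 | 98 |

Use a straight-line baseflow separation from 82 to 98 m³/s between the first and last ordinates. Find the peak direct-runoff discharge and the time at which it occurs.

Subtracting baseflow gives direct-runoff ordinates: 0.00, 246.71, 655.43, 1204.14, 958.86, 1446.57, 1001.29, 0.00 m³/s.
The maximum is 1446.57 m³/s, occurring at the reading for t = 5 h.

Q_p = 1446.57 m³/s at t = 5 h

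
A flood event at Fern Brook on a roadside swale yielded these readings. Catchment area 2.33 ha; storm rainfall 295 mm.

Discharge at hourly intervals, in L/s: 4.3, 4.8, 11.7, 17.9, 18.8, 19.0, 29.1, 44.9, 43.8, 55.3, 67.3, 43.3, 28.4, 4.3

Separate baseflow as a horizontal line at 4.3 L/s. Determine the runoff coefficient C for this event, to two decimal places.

ΣQ_DR = 332.7 L/s; V = ΣQ_DR·Δt = 1.198 × 10^6 L.
Runoff depth d = V / A = 51.40 mm.
C = d / P = 51.40 / 295 = 0.17.

C ≈ 0.17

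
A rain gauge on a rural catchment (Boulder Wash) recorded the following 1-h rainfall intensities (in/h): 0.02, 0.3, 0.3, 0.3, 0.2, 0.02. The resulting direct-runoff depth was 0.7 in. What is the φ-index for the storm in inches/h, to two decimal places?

φ ≈ 0.10 in/h

Only the 4 blocks with intensity above φ contribute runoff: 0.3, 0.3, 0.3, 0.2 in/h.
Σ(I−φ)·Δt = d  ⇒  (0.3+0.3+0.3+0.2 − 4φ)·1 = 0.7
φ = (1.100 − 0.7/1) / 4 = 0.10 in/h.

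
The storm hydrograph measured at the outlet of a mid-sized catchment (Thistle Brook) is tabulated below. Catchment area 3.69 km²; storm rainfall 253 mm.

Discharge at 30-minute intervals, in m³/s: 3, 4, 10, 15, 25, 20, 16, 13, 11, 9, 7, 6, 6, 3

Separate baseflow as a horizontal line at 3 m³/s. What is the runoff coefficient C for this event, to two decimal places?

ΣQ_DR = 106.0 m³/s; V = ΣQ_DR·Δt = 1.908 × 10^5 m³.
Runoff depth d = V / A = 51.71 mm.
C = d / P = 51.71 / 253 = 0.20.

C ≈ 0.20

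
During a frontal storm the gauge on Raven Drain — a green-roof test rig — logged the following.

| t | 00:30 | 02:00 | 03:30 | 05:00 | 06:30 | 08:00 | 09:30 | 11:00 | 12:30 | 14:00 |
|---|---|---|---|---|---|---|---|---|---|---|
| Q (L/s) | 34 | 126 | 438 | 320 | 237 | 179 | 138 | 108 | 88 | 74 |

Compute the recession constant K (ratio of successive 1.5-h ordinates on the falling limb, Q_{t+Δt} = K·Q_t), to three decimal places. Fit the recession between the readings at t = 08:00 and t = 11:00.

K ≈ 0.777

Using the recession-limb readings at t = 08:00 and t = 11:00: Q falls from 179 to 108 L/s over 2 intervals.
K = (Q₂/Q₁)^(1/2) = (108/179)^(1/2) = 0.777.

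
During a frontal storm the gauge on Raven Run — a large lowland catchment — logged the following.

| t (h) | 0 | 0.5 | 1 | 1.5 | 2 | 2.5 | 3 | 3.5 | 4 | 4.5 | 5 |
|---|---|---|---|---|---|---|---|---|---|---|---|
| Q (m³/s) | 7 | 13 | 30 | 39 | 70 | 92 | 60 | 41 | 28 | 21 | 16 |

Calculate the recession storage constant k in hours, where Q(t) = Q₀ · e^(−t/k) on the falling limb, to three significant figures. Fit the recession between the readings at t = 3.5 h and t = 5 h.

k ≈ 1.59 h

On the falling limb, Q drops from 41 to 16 m³/s between t = 3.5 h and t = 5 h (Δt = 1.5 h).
k = −Δt / ln(Q₂/Q₁) = −1.5 / ln(16/41) = 1.59 h.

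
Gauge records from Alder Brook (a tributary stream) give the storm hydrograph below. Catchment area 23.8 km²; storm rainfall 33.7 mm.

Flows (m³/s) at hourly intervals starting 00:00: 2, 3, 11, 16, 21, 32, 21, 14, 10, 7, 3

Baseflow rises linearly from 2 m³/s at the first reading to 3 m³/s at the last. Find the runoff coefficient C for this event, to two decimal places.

ΣQ_DR = 112.5 m³/s; V = ΣQ_DR·Δt = 4.050 × 10^5 m³.
Runoff depth d = V / A = 17.02 mm.
C = d / P = 17.02 / 33.7 = 0.50.

C ≈ 0.50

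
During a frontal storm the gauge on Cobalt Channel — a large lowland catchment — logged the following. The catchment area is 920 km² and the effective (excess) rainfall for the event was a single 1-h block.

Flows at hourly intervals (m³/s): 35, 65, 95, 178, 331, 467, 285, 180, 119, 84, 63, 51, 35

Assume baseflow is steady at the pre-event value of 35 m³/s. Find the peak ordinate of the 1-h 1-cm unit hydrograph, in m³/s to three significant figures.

U_p ≈ 720 m³/s

Direct runoff: 0.0, 30.0, 60.0, 143.0, 296.0, 432.0, 250.0, 145.0, 84.0, 49.0, 28.0, 16.0, 0.0 m³/s; ΣQ_DR = 1533 m³/s, peak = 432.0 m³/s.
Runoff depth d = ΣQ_DR·Δt / A = 1533 × 3600 / (920 km²) = 5.999 mm.
The 1-cm UH is the DRH scaled by (10 mm)/d, so U_p = 432.0 × 10/5.999 = 720 m³/s.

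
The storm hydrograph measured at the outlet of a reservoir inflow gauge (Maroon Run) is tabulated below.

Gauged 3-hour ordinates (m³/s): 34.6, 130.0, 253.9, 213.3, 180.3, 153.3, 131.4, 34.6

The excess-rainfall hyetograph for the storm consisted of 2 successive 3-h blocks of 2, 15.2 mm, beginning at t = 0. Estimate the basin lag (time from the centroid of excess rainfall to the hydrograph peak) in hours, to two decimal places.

Centroid of excess rainfall: t_c = Σ P_i·t̄_i / ΣP_i = 4.1512 h (block centres at 1.5, 4.5 h).
Hydrograph peak occurs at t = 6 h, so basin lag t_L = 6 − 4.1512 = 1.85 h.

t_L ≈ 1.85 h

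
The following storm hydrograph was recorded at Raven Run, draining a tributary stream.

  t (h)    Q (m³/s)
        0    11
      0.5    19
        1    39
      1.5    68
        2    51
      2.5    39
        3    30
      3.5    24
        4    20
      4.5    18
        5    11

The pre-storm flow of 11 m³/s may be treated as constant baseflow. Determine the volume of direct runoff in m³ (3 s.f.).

V ≈ 3.76 × 10^5 m³

Direct-runoff ordinates (Q − Q_b): 0.0, 8.0, 28.0, 57.0, 40.0, 28.0, 19.0, 13.0, 9.0, 7.0, 0.0 m³/s.
ΣQ_DR = 209.0 m³/s.
With Δt = 0.5 h = 1800 s, V = ΣQ_DR · Δt = 209.0 × 1800 = 3.76 × 10^5 m³.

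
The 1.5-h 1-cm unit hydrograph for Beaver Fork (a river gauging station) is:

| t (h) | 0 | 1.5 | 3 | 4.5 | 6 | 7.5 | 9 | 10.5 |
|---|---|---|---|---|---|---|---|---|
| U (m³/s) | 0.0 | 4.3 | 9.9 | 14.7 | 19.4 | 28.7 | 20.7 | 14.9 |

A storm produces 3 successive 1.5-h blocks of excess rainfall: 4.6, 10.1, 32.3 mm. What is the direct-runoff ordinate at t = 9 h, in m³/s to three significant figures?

Q ≈ 101 m³/s

By discrete convolution, Q_j = Σ (P_i / 10 mm) · U_{j−i}.
At t = 9 h (j=6): Q = (4.6/10)·20.7 + (10.1/10)·28.7 + (32.3/10)·19.4 = 101 m³/s.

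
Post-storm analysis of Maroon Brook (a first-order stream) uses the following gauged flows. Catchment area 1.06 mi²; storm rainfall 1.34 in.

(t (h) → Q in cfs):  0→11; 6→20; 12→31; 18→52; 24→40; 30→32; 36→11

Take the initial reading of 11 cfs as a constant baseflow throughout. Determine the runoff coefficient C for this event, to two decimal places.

C ≈ 0.79

ΣQ_DR = 120.0 cfs; V = ΣQ_DR·Δt = 2.592 × 10^6 ft³.
Runoff depth d = V / A = 1.053 in.
C = d / P = 1.053 / 1.34 = 0.79.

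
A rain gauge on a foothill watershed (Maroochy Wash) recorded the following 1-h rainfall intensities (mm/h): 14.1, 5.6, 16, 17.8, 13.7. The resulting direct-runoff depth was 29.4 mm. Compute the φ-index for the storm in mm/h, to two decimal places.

φ ≈ 8.05 mm/h

Only the 4 blocks with intensity above φ contribute runoff: 14.1, 16, 17.8, 13.7 mm/h.
Σ(I−φ)·Δt = d  ⇒  (14.1+16+17.8+13.7 − 4φ)·1 = 29.4
φ = (61.60 − 29.4/1) / 4 = 8.05 mm/h.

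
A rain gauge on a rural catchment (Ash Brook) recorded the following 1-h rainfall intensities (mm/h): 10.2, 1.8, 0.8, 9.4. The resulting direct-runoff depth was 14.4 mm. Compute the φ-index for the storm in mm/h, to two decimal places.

Only the 2 blocks with intensity above φ contribute runoff: 10.2, 9.4 mm/h.
Σ(I−φ)·Δt = d  ⇒  (10.2+9.4 − 2φ)·1 = 14.4
φ = (19.60 − 14.4/1) / 2 = 2.60 mm/h.

φ ≈ 2.60 mm/h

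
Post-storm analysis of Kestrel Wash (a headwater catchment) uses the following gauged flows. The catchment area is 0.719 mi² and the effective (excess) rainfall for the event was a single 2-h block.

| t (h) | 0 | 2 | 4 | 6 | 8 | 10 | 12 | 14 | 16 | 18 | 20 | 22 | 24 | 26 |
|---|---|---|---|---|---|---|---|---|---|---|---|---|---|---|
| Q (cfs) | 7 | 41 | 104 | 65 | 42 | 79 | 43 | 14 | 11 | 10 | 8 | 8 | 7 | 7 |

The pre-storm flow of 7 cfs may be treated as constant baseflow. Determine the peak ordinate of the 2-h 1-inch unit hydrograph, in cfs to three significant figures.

Direct runoff: 0.0, 34.0, 97.0, 58.0, 35.0, 72.0, 36.0, 7.0, 4.0, 3.0, 1.0, 1.0, 0.0, 0.0 cfs; ΣQ_DR = 348.0 cfs, peak = 97.0 cfs.
Runoff depth d = ΣQ_DR·Δt / A = 348.0 × 7200 / (0.719 mi²) = 1.500 in.
The 1-inch UH is the DRH scaled by (1 in)/d, so U_p = 97.0 × 1/1.500 = 64.7 cfs.

U_p ≈ 64.7 cfs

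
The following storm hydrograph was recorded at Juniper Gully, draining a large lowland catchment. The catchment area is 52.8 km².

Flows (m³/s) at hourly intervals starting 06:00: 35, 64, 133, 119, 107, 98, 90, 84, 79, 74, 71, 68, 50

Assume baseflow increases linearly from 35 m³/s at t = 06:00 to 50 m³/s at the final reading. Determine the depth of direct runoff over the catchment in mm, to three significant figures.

Direct runoff: 0.00, 27.75, 95.50, 80.25, 67.00, 56.75, 47.50, 40.25, 34.00, 27.75, 23.50, 19.25, 0.00 m³/s; ΣQ_DR = 519.5 m³/s.
V = ΣQ_DR · Δt = 519.5 × 3600 s = 1.870 × 10^6 m³.
Over A = 52.8 km², depth = V / A = 35.4 mm.

d ≈ 35.4 mm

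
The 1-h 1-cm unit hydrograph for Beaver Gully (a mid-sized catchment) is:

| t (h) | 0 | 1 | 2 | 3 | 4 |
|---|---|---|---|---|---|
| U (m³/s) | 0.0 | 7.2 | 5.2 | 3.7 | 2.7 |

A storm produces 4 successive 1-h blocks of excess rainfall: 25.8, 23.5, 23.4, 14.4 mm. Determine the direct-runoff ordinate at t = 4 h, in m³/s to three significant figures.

By discrete convolution, Q_j = Σ (P_i / 10 mm) · U_{j−i}.
At t = 4 h (j=4): Q = (25.8/10)·2.7 + (23.5/10)·3.7 + (23.4/10)·5.2 + (14.4/10)·7.2 = 38.2 m³/s.

Q ≈ 38.2 m³/s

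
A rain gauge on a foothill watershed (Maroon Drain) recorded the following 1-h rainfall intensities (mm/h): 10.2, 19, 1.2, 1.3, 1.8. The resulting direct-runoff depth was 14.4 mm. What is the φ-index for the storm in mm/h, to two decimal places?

φ ≈ 7.40 mm/h

Only the 2 blocks with intensity above φ contribute runoff: 10.2, 19 mm/h.
Σ(I−φ)·Δt = d  ⇒  (10.2+19 − 2φ)·1 = 14.4
φ = (29.20 − 14.4/1) / 2 = 7.40 mm/h.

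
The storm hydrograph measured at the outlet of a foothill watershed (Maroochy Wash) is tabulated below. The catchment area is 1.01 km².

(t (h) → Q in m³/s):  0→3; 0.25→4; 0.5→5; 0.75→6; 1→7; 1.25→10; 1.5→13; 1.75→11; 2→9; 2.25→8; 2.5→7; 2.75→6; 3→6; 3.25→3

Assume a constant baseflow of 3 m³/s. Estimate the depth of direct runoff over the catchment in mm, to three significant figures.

Direct runoff: 0.0, 1.0, 2.0, 3.0, 4.0, 7.0, 10.0, 8.0, 6.0, 5.0, 4.0, 3.0, 3.0, 0.0 m³/s; ΣQ_DR = 56.00 m³/s.
V = ΣQ_DR · Δt = 56.00 × 900 s = 50400 m³.
Over A = 1.01 km², depth = V / A = 49.9 mm.

d ≈ 49.9 mm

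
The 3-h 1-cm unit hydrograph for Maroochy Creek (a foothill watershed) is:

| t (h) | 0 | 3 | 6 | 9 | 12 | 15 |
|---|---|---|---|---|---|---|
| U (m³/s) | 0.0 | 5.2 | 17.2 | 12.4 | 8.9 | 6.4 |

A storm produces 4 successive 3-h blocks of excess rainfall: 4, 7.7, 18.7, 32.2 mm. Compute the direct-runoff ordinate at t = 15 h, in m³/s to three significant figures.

By discrete convolution, Q_j = Σ (P_i / 10 mm) · U_{j−i}.
At t = 15 h (j=5): Q = (4/10)·6.4 + (7.7/10)·8.9 + (18.7/10)·12.4 + (32.2/10)·17.2 = 88.0 m³/s.

Q ≈ 88.0 m³/s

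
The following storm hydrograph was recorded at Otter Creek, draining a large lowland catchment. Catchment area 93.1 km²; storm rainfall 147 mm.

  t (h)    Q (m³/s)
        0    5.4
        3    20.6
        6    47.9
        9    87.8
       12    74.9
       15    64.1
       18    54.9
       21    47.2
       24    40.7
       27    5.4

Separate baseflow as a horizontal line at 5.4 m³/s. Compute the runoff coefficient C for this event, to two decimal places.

ΣQ_DR = 394.9 m³/s; V = ΣQ_DR·Δt = 4.265 × 10^6 m³.
Runoff depth d = V / A = 45.81 mm.
C = d / P = 45.81 / 147 = 0.31.

C ≈ 0.31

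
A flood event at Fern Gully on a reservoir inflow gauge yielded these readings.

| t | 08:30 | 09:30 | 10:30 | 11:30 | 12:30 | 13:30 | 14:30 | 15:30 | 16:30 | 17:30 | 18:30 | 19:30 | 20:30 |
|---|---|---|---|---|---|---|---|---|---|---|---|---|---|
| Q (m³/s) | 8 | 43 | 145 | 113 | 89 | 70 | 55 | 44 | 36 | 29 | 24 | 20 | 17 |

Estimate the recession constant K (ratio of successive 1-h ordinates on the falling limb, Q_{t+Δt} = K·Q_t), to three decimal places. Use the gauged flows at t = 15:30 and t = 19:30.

K ≈ 0.821

Using the recession-limb readings at t = 15:30 and t = 19:30: Q falls from 44 to 20 m³/s over 4 intervals.
K = (Q₂/Q₁)^(1/4) = (20/44)^(1/4) = 0.821.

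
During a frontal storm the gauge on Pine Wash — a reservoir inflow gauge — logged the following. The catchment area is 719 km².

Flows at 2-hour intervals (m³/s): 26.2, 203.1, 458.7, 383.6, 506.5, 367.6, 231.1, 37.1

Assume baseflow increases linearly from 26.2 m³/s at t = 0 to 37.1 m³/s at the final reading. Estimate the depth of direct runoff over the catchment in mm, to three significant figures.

Direct runoff: 0.00, 175.34, 429.39, 352.73, 474.07, 333.61, 195.56, 0.00 m³/s; ΣQ_DR = 1961 m³/s.
V = ΣQ_DR · Δt = 1961 × 7200 s = 1.412 × 10^7 m³.
Over A = 719 km², depth = V / A = 19.6 mm.

d ≈ 19.6 mm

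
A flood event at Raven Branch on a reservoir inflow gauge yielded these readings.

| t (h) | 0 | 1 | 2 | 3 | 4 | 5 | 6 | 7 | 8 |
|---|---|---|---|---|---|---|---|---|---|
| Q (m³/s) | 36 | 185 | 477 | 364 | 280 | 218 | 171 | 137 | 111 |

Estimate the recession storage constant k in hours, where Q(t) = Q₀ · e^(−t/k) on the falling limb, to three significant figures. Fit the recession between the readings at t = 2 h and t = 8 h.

k ≈ 4.12 h

On the falling limb, Q drops from 477 to 111 m³/s between t = 2 h and t = 8 h (Δt = 6 h).
k = −Δt / ln(Q₂/Q₁) = −6 / ln(111/477) = 4.12 h.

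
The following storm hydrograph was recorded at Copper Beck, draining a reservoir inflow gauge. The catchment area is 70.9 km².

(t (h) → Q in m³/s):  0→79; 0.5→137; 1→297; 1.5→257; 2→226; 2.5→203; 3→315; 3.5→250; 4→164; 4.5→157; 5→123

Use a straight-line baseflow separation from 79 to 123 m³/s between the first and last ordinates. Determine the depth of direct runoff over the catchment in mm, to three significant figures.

Direct runoff: 0.00, 53.60, 209.20, 164.80, 129.40, 102.00, 209.60, 140.20, 49.80, 38.40, 0.00 m³/s; ΣQ_DR = 1097 m³/s.
V = ΣQ_DR · Δt = 1097 × 1800 s = 1.975 × 10^6 m³.
Over A = 70.9 km², depth = V / A = 27.9 mm.

d ≈ 27.9 mm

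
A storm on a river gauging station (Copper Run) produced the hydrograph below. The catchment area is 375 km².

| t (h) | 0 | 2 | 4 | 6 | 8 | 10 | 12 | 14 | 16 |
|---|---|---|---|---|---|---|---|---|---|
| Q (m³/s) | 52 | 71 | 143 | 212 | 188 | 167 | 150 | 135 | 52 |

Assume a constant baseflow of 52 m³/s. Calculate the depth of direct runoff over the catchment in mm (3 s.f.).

d ≈ 13.5 mm

Direct runoff: 0.0, 19.0, 91.0, 160.0, 136.0, 115.0, 98.0, 83.0, 0.0 m³/s; ΣQ_DR = 702.0 m³/s.
V = ΣQ_DR · Δt = 702.0 × 7200 s = 5.054 × 10^6 m³.
Over A = 375 km², depth = V / A = 13.5 mm.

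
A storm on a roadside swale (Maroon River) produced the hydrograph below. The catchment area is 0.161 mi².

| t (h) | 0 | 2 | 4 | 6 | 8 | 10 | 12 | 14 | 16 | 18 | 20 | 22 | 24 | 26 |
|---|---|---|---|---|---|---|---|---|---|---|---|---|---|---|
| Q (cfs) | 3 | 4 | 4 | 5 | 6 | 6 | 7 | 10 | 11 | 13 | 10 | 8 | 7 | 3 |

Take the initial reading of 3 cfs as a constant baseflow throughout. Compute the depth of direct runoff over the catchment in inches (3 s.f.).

Direct runoff: 0.0, 1.0, 1.0, 2.0, 3.0, 3.0, 4.0, 7.0, 8.0, 10.0, 7.0, 5.0, 4.0, 0.0 cfs; ΣQ_DR = 55.00 cfs.
V = ΣQ_DR · Δt = 55.00 × 7200 s = 3.960 × 10^5 ft³.
Over A = 0.161 mi², depth = V / A = 1.06 in.

d ≈ 1.06 in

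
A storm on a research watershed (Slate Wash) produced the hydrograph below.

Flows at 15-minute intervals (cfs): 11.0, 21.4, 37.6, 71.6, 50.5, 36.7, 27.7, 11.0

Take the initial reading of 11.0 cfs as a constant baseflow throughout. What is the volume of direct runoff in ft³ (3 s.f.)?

V ≈ 1.62 × 10^5 ft³

Direct-runoff ordinates (Q − Q_b): 0.0, 10.4, 26.6, 60.6, 39.5, 25.7, 16.7, 0.0 cfs.
ΣQ_DR = 179.5 cfs.
With Δt = 0.25 h = 900 s, V = ΣQ_DR · Δt = 179.5 × 900 = 1.62 × 10^5 ft³.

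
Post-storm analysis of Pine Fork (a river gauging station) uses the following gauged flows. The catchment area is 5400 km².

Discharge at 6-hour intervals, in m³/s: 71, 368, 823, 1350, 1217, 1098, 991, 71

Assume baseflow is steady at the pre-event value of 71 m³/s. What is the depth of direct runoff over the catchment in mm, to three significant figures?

Direct runoff: 0.0, 297.0, 752.0, 1279.0, 1146.0, 1027.0, 920.0, 0.0 m³/s; ΣQ_DR = 5421 m³/s.
V = ΣQ_DR · Δt = 5421 × 21600 s = 1.171 × 10^8 m³.
Over A = 5400 km², depth = V / A = 21.7 mm.

d ≈ 21.7 mm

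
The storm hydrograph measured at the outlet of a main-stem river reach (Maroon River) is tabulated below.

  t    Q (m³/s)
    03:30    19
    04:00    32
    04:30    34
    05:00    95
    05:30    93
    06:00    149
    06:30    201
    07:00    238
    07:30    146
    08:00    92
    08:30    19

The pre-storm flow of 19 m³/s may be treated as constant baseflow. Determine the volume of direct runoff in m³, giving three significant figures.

V ≈ 1.64 × 10^6 m³

Direct-runoff ordinates (Q − Q_b): 0.0, 13.0, 15.0, 76.0, 74.0, 130.0, 182.0, 219.0, 127.0, 73.0, 0.0 m³/s.
ΣQ_DR = 909.0 m³/s.
With Δt = 0.5 h = 1800 s, V = ΣQ_DR · Δt = 909.0 × 1800 = 1.64 × 10^6 m³.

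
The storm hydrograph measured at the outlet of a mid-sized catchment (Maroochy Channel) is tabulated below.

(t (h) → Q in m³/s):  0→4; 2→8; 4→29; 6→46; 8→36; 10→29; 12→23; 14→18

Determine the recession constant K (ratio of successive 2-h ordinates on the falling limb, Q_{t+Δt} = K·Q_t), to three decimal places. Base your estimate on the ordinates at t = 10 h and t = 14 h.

Using the recession-limb readings at t = 10 h and t = 14 h: Q falls from 29 to 18 m³/s over 2 intervals.
K = (Q₂/Q₁)^(1/2) = (18/29)^(1/2) = 0.788.

K ≈ 0.788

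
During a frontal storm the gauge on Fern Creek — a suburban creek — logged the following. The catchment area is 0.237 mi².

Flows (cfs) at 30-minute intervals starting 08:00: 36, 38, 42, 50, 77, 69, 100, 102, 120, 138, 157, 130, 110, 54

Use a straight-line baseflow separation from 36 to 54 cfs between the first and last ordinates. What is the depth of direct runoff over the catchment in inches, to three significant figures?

d ≈ 1.94 in

Direct runoff: 0.00, 0.62, 3.23, 9.85, 35.46, 26.08, 55.69, 56.31, 72.92, 89.54, 107.15, 78.77, 57.38, 0.00 cfs; ΣQ_DR = 593.0 cfs.
V = ΣQ_DR · Δt = 593.0 × 1800 s = 1.067 × 10^6 ft³.
Over A = 0.237 mi², depth = V / A = 1.94 in.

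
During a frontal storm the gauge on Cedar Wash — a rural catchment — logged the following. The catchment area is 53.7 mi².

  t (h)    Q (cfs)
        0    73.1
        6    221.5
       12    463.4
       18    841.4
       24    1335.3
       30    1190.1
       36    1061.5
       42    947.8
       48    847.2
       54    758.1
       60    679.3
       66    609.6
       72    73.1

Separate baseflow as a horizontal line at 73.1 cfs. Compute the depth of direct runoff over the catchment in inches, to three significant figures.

Direct runoff: 0.0, 148.4, 390.3, 768.3, 1262.2, 1117.0, 988.4, 874.7, 774.1, 685.0, 606.2, 536.5, 0.0 cfs; ΣQ_DR = 8151 cfs.
V = ΣQ_DR · Δt = 8151 × 21600 s = 1.761 × 10^8 ft³.
Over A = 53.7 mi², depth = V / A = 1.41 in.

d ≈ 1.41 in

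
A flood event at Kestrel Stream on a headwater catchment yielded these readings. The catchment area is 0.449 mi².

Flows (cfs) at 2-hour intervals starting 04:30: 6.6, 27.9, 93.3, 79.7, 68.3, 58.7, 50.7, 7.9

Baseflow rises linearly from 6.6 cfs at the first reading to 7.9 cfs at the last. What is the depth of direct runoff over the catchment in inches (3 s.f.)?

d ≈ 2.31 in

Direct runoff: 0.00, 21.11, 86.33, 72.54, 60.96, 51.17, 42.99, 0.00 cfs; ΣQ_DR = 335.1 cfs.
V = ΣQ_DR · Δt = 335.1 × 7200 s = 2.413 × 10^6 ft³.
Over A = 0.449 mi², depth = V / A = 2.31 in.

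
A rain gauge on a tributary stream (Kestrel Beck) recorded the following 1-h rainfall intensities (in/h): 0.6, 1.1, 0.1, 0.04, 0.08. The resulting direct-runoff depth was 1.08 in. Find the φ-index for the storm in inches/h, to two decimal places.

φ ≈ 0.31 in/h

Only the 2 blocks with intensity above φ contribute runoff: 0.6, 1.1 in/h.
Σ(I−φ)·Δt = d  ⇒  (0.6+1.1 − 2φ)·1 = 1.08
φ = (1.700 − 1.08/1) / 2 = 0.31 in/h.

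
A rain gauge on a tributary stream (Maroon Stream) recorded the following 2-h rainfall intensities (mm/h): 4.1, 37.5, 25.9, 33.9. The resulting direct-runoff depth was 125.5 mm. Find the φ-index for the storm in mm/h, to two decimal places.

Only the 3 blocks with intensity above φ contribute runoff: 37.5, 25.9, 33.9 mm/h.
Σ(I−φ)·Δt = d  ⇒  (37.5+25.9+33.9 − 3φ)·2 = 125.5
φ = (97.30 − 125.5/2) / 3 = 11.52 mm/h.

φ ≈ 11.52 mm/h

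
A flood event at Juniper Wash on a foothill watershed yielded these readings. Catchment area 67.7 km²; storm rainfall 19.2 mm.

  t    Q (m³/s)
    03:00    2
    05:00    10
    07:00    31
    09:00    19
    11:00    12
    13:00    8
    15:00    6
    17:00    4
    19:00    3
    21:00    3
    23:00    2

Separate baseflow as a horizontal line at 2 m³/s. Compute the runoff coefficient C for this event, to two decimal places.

C ≈ 0.43

ΣQ_DR = 78.00 m³/s; V = ΣQ_DR·Δt = 5.616 × 10^5 m³.
Runoff depth d = V / A = 8.295 mm.
C = d / P = 8.295 / 19.2 = 0.43.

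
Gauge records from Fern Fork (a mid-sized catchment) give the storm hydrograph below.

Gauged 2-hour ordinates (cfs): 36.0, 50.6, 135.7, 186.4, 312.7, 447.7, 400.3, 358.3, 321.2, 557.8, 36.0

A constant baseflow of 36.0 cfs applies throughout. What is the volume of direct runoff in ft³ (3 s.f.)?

V ≈ 1.76 × 10^7 ft³

Direct-runoff ordinates (Q − Q_b): 0.0, 14.6, 99.7, 150.4, 276.7, 411.7, 364.3, 322.3, 285.2, 521.8, 0.0 cfs.
ΣQ_DR = 2447 cfs.
With Δt = 2 h = 7200 s, V = ΣQ_DR · Δt = 2447 × 7200 = 1.76 × 10^7 ft³.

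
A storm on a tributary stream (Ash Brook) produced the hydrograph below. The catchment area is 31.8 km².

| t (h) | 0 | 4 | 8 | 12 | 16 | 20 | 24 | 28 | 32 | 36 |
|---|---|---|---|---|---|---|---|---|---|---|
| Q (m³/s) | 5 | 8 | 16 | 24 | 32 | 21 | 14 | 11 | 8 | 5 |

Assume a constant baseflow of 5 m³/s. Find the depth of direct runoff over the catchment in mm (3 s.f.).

d ≈ 42.6 mm

Direct runoff: 0.0, 3.0, 11.0, 19.0, 27.0, 16.0, 9.0, 6.0, 3.0, 0.0 m³/s; ΣQ_DR = 94.00 m³/s.
V = ΣQ_DR · Δt = 94.00 × 14400 s = 1.354 × 10^6 m³.
Over A = 31.8 km², depth = V / A = 42.6 mm.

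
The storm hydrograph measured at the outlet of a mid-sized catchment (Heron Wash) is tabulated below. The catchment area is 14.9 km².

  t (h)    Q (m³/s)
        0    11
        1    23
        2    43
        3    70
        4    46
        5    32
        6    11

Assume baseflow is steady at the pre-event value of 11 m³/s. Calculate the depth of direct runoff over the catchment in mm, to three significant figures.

Direct runoff: 0.0, 12.0, 32.0, 59.0, 35.0, 21.0, 0.0 m³/s; ΣQ_DR = 159.0 m³/s.
V = ΣQ_DR · Δt = 159.0 × 3600 s = 5.724 × 10^5 m³.
Over A = 14.9 km², depth = V / A = 38.4 mm.

d ≈ 38.4 mm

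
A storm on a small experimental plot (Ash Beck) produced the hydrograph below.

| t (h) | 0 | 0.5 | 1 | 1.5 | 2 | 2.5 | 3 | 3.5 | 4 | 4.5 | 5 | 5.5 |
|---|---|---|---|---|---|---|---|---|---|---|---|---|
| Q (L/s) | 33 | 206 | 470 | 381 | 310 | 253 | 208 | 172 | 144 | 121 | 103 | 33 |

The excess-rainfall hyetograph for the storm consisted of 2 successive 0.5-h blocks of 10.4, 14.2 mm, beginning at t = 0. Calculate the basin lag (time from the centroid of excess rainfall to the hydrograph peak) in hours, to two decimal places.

Centroid of excess rainfall: t_c = Σ P_i·t̄_i / ΣP_i = 0.5386 h (block centres at 0.25, 0.75 h).
Hydrograph peak occurs at t = 1 h, so basin lag t_L = 1 − 0.5386 = 0.46 h.

t_L ≈ 0.46 h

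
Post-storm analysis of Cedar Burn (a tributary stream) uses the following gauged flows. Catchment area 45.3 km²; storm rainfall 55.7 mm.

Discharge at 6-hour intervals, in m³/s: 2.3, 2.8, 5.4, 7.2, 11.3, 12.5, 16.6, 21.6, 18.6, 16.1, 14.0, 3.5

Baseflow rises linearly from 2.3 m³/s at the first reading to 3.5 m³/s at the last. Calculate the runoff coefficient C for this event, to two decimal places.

C ≈ 0.83

ΣQ_DR = 97.10 m³/s; V = ΣQ_DR·Δt = 2.097 × 10^6 m³.
Runoff depth d = V / A = 46.30 mm.
C = d / P = 46.30 / 55.7 = 0.83.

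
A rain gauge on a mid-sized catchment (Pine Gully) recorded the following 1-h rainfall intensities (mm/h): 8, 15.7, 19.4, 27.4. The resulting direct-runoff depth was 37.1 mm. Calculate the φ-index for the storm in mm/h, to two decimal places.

φ ≈ 8.47 mm/h

Only the 3 blocks with intensity above φ contribute runoff: 15.7, 19.4, 27.4 mm/h.
Σ(I−φ)·Δt = d  ⇒  (15.7+19.4+27.4 − 3φ)·1 = 37.1
φ = (62.50 − 37.1/1) / 3 = 8.47 mm/h.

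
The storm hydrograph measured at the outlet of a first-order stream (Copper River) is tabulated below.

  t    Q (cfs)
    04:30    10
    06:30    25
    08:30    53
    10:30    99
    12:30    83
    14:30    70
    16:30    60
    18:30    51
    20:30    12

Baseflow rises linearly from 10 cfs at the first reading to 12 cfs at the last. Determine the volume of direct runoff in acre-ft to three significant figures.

Direct-runoff ordinates (Q − Q_b): 0.00, 14.75, 42.50, 88.25, 72.00, 58.75, 48.50, 39.25, 0.00 cfs.
ΣQ_DR = 364.0 cfs.
With Δt = 2 h = 7200 s, V = ΣQ_DR · Δt = 364.0 × 7200 = 2.62 × 10^6 ft³ = 60.2 acre-ft.

V ≈ 60.2 acre-ft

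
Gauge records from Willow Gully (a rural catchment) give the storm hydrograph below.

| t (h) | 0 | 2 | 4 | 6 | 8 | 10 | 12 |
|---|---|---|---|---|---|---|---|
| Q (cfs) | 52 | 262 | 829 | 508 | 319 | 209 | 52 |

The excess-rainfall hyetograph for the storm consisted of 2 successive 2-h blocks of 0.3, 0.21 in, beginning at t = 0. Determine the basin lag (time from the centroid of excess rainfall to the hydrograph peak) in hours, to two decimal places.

t_L ≈ 2.18 h

Centroid of excess rainfall: t_c = Σ P_i·t̄_i / ΣP_i = 1.8235 h (block centres at 1, 3 h).
Hydrograph peak occurs at t = 4 h, so basin lag t_L = 4 − 1.8235 = 2.18 h.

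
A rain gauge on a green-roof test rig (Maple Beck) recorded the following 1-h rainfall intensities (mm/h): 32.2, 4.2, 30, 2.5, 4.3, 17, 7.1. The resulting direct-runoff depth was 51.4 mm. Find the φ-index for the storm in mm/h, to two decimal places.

Only the 3 blocks with intensity above φ contribute runoff: 32.2, 30, 17 mm/h.
Σ(I−φ)·Δt = d  ⇒  (32.2+30+17 − 3φ)·1 = 51.4
φ = (79.20 − 51.4/1) / 3 = 9.27 mm/h.

φ ≈ 9.27 mm/h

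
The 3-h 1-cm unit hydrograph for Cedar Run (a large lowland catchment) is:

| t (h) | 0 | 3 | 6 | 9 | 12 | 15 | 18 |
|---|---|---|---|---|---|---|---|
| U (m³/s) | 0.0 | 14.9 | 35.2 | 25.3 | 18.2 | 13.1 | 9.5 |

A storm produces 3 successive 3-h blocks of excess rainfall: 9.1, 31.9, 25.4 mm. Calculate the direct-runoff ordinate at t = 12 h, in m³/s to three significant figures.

By discrete convolution, Q_j = Σ (P_i / 10 mm) · U_{j−i}.
At t = 12 h (j=4): Q = (9.1/10)·18.2 + (31.9/10)·25.3 + (25.4/10)·35.2 = 187 m³/s.

Q ≈ 187 m³/s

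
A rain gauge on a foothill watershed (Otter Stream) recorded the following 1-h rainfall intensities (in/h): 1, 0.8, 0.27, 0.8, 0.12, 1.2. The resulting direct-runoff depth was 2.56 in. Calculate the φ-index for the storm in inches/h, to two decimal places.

φ ≈ 0.31 in/h

Only the 4 blocks with intensity above φ contribute runoff: 1, 0.8, 0.8, 1.2 in/h.
Σ(I−φ)·Δt = d  ⇒  (1+0.8+0.8+1.2 − 4φ)·1 = 2.56
φ = (3.800 − 2.56/1) / 4 = 0.31 in/h.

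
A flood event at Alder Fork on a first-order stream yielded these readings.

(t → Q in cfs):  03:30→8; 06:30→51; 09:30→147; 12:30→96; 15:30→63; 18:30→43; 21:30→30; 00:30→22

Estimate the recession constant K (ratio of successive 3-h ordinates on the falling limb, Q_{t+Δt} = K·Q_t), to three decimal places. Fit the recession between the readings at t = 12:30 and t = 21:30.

Using the recession-limb readings at t = 12:30 and t = 21:30: Q falls from 96 to 30 cfs over 3 intervals.
K = (Q₂/Q₁)^(1/3) = (30/96)^(1/3) = 0.679.

K ≈ 0.679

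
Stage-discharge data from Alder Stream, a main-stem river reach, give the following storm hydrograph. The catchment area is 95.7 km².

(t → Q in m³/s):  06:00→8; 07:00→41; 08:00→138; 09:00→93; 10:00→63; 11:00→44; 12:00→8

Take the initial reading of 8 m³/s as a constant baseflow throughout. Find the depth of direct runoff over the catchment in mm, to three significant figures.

Direct runoff: 0.0, 33.0, 130.0, 85.0, 55.0, 36.0, 0.0 m³/s; ΣQ_DR = 339.0 m³/s.
V = ΣQ_DR · Δt = 339.0 × 3600 s = 1.220 × 10^6 m³.
Over A = 95.7 km², depth = V / A = 12.8 mm.

d ≈ 12.8 mm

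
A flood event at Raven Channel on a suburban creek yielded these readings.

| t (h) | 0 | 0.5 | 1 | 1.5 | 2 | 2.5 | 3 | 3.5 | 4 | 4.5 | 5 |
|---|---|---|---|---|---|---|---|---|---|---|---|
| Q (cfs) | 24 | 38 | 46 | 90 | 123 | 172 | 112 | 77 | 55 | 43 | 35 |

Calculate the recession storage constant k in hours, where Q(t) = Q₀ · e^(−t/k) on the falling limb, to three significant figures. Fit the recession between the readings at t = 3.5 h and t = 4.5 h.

On the falling limb, Q drops from 77 to 43 cfs between t = 3.5 h and t = 4.5 h (Δt = 1 h).
k = −Δt / ln(Q₂/Q₁) = −1 / ln(43/77) = 1.72 h.

k ≈ 1.72 h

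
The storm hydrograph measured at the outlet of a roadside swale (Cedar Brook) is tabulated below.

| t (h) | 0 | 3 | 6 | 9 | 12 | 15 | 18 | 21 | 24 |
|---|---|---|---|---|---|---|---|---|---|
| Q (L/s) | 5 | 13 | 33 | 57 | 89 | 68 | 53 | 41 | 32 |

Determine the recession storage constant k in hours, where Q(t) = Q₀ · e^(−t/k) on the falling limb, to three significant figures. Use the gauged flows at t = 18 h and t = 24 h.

k ≈ 11.9 h

On the falling limb, Q drops from 53 to 32 L/s between t = 18 h and t = 24 h (Δt = 6 h).
k = −Δt / ln(Q₂/Q₁) = −6 / ln(32/53) = 11.9 h.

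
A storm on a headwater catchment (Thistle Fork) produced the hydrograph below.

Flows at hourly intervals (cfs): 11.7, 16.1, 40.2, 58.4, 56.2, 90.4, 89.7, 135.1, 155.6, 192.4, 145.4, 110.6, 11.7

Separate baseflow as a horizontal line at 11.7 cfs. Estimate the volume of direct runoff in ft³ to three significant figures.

Direct-runoff ordinates (Q − Q_b): 0.0, 4.4, 28.5, 46.7, 44.5, 78.7, 78.0, 123.4, 143.9, 180.7, 133.7, 98.9, 0.0 cfs.
ΣQ_DR = 961.4 cfs.
With Δt = 1 h = 3600 s, V = ΣQ_DR · Δt = 961.4 × 3600 = 3.46 × 10^6 ft³.

V ≈ 3.46 × 10^6 ft³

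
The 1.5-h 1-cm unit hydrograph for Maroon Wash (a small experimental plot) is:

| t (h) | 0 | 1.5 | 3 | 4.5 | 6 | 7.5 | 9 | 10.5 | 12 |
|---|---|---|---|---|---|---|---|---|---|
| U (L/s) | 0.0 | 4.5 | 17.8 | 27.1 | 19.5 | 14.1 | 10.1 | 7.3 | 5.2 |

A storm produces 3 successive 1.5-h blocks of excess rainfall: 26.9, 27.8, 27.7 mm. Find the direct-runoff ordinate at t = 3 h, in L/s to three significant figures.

Q ≈ 60.4 L/s

By discrete convolution, Q_j = Σ (P_i / 10 mm) · U_{j−i}.
At t = 3 h (j=2): Q = (26.9/10)·17.8 + (27.8/10)·4.5 + (27.7/10)·0.0 = 60.4 L/s.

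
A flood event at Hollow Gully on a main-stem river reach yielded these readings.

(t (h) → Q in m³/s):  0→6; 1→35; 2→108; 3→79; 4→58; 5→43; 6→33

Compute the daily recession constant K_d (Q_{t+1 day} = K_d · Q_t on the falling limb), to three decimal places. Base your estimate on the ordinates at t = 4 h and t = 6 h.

Between t = 4 h and t = 6 h the flow falls from 58 to 33 m³/s over 2×1 h = 2 h.
Per-interval ratio K = (33/58)^(1/2) = 0.7543; K_d = K^(24/1) = 0.001.

K_d ≈ 0.001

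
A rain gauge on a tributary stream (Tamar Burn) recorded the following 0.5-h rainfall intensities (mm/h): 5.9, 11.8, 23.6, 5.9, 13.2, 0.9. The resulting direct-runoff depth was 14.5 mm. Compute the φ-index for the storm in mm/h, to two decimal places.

Only the 3 blocks with intensity above φ contribute runoff: 11.8, 23.6, 13.2 mm/h.
Σ(I−φ)·Δt = d  ⇒  (11.8+23.6+13.2 − 3φ)·0.5 = 14.5
φ = (48.60 − 14.5/0.5) / 3 = 6.53 mm/h.

φ ≈ 6.53 mm/h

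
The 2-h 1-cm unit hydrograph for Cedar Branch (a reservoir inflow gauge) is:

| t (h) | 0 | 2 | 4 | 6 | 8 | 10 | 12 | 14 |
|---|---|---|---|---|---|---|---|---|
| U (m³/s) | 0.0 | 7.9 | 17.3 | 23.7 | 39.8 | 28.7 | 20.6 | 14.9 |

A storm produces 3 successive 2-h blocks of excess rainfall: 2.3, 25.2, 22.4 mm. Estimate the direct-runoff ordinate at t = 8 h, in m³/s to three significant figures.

Q ≈ 108 m³/s

By discrete convolution, Q_j = Σ (P_i / 10 mm) · U_{j−i}.
At t = 8 h (j=4): Q = (2.3/10)·39.8 + (25.2/10)·23.7 + (22.4/10)·17.3 = 108 m³/s.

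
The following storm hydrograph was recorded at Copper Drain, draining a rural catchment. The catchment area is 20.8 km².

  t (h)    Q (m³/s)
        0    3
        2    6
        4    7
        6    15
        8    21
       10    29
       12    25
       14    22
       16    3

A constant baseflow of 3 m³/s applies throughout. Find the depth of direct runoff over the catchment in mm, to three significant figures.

Direct runoff: 0.0, 3.0, 4.0, 12.0, 18.0, 26.0, 22.0, 19.0, 0.0 m³/s; ΣQ_DR = 104.0 m³/s.
V = ΣQ_DR · Δt = 104.0 × 7200 s = 7.488 × 10^5 m³.
Over A = 20.8 km², depth = V / A = 36.0 mm.

d ≈ 36.0 mm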